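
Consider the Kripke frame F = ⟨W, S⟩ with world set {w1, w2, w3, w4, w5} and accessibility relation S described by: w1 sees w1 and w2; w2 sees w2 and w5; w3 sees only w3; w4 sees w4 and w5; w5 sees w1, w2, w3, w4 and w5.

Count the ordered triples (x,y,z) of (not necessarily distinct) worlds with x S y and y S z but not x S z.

Enumerating: (w1,w2,w5), (w2,w5,w1), (w2,w5,w3), (w2,w5,w4), (w4,w5,w1), (w4,w5,w2), (w4,w5,w3).

7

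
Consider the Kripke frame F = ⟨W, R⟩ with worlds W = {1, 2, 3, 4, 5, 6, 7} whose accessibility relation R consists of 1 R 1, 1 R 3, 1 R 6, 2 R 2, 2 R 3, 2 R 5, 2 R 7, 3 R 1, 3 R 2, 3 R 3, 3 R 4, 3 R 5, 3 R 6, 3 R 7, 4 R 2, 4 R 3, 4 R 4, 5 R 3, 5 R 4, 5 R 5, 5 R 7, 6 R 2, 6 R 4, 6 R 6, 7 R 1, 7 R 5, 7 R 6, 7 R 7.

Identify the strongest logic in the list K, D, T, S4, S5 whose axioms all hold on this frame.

T

Serial (axiom D): yes — every world has a successor (e.g. 1 R 1).
Reflexive (axiom T): yes — every world is R-related to itself.
Transitive (axiom 4): no — 1 R 3 and 3 R 2, but not 1 R 2.
Euclidean (axiom 5): no — 1 R 6 and 1 R 3, but not 6 R 3.
So F validates K, D, T; S4 would additionally require R to be transitive. The strongest is T.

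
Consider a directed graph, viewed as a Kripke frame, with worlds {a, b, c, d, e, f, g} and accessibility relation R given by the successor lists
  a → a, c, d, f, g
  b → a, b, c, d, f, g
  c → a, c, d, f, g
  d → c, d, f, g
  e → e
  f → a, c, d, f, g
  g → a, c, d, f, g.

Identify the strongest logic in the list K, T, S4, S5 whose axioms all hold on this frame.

T

Reflexive (axiom T): yes — every world is R-related to itself.
Transitive (axiom 4): no — d R c and c R a, but not d R a.
Euclidean (axiom 5): no — b R d and b R a, but not d R a.
So F validates K, T; S4 would additionally require R to be transitive. The strongest is T.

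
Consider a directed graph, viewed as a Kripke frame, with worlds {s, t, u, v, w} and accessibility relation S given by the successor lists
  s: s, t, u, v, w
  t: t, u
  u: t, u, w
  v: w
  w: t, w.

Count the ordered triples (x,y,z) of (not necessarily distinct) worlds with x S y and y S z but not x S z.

Enumerating: (t,u,w), (v,w,t), (w,t,u).

3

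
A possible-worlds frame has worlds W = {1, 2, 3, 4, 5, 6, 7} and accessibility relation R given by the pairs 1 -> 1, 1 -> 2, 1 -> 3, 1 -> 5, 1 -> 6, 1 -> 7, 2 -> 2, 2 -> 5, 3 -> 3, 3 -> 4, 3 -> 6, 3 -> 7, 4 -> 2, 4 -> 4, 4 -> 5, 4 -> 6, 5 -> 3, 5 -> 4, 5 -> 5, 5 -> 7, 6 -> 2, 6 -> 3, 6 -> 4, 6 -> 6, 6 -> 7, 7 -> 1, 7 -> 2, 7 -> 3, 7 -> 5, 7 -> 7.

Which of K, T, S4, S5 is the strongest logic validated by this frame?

T

Reflexive (axiom T): yes — every world is R-related to itself.
Transitive (axiom 4): no — 1 R 3 and 3 R 4, but not 1 R 4.
Euclidean (axiom 5): no — 1 R 2 and 1 R 3, but not 2 R 3.
So F validates K, T; S4 would additionally require R to be transitive. The strongest is T.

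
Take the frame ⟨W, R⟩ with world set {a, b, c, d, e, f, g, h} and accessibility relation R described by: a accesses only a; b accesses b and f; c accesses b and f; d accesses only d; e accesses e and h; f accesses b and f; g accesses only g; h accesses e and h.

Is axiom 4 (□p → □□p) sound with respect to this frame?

Yes

Axiom 4 corresponds to the accessibility relation being transitive.
Transitive: yes — every two-step R-path is closed by a direct edge.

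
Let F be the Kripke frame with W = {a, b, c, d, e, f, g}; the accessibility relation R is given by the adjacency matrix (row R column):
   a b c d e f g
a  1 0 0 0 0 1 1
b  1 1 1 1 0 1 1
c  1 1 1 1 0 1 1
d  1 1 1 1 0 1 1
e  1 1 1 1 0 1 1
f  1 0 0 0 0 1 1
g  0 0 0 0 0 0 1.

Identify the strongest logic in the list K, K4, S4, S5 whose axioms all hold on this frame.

Transitive (axiom 4): yes — every two-step R-path is closed by a direct edge.
Reflexive (axiom T): no — e is not related to itself.
Euclidean (axiom 5): no — a R g and a R f, but not g R f.
So F validates K, K4; S4 would additionally require R to be reflexive. The strongest is K4.

K4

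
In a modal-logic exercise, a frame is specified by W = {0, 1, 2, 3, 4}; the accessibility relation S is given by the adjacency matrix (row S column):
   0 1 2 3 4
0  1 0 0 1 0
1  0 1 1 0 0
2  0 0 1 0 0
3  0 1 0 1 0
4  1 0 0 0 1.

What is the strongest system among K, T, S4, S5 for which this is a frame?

Reflexive (axiom T): yes — every world is S-related to itself.
Transitive (axiom 4): no — 0 S 3 and 3 S 1, but not 0 S 1.
Euclidean (axiom 5): no — 0 S 3 and 0 S 0, but not 3 S 0.
So F validates K, T; S4 would additionally require S to be transitive. The strongest is T.

T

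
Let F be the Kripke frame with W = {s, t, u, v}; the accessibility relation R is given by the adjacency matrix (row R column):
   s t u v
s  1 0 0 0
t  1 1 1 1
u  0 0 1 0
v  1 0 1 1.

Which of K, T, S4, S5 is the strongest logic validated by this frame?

Reflexive (axiom T): yes — every world is R-related to itself.
Transitive (axiom 4): yes — every two-step R-path is closed by a direct edge.
Euclidean (axiom 5): no — t R s and t R u, but not s R u.
So F validates K, T, S4; S5 would additionally require R to be Euclidean. The strongest is S4.

S4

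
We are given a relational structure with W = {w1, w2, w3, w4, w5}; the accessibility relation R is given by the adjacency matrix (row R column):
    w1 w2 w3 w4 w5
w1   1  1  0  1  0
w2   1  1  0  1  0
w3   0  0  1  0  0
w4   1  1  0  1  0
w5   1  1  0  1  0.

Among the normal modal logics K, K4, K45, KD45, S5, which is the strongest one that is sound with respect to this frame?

KD45

Transitive (axiom 4): yes — every two-step R-path is closed by a direct edge.
Euclidean (axiom 5): yes — any two successors of a common world are R-related.
Serial (axiom D): yes — every world has a successor (e.g. w1 R w1).
Reflexive (axiom T): no — w5 is not related to itself.
So F validates K, K4, K45, KD45; S5 would additionally require R to be reflexive. The strongest is KD45.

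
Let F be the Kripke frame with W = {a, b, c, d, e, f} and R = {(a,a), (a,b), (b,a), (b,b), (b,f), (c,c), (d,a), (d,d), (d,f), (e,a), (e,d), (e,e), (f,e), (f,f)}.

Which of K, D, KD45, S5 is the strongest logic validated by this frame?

D

Serial (axiom D): yes — every world has a successor (e.g. a R a).
Euclidean (axiom 5): no — b R a and b R f, but not a R f.
Transitive (axiom 4): no — a R b and b R f, but not a R f.
Reflexive (axiom T): yes — every world is R-related to itself.
So F validates K, D; KD45 would additionally require R to be Euclidean and transitive. The strongest is D.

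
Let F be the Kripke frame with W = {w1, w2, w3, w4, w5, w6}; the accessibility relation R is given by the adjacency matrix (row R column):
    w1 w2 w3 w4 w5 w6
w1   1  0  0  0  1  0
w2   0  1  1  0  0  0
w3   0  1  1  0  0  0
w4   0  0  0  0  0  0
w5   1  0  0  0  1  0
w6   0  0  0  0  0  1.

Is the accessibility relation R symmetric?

Yes

Symmetric: yes — every pair in R has its reverse in R.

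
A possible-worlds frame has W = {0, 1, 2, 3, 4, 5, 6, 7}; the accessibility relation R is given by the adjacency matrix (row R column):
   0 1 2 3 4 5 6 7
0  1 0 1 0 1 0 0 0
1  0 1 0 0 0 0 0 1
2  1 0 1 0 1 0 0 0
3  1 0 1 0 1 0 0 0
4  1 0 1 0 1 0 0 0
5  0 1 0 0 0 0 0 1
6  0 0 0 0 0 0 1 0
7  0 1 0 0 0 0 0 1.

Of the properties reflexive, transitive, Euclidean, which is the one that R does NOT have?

reflexive

Reflexive: no — 3 is not related to itself.
Transitive: yes — every two-step R-path is closed by a direct edge.
Euclidean: yes — any two successors of a common world are R-related.
Only reflexive fails.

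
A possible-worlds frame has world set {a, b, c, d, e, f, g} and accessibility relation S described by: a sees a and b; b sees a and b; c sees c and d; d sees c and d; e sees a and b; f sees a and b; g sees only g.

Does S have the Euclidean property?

Yes

Euclidean: yes — any two successors of a common world are S-related.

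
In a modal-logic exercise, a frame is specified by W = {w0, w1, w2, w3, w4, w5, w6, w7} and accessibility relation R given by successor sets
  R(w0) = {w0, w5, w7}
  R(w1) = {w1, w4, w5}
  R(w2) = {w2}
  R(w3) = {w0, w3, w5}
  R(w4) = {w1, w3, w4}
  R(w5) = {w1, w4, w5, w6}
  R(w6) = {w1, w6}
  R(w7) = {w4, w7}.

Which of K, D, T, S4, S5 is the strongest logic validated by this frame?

Serial (axiom D): yes — every world has a successor (e.g. w0 R w0).
Reflexive (axiom T): yes — every world is R-related to itself.
Transitive (axiom 4): no — w0 R w5 and w5 R w1, but not w0 R w1.
Euclidean (axiom 5): no — w0 R w5 and w0 R w7, but not w5 R w7.
So F validates K, D, T; S4 would additionally require R to be transitive. The strongest is T.

T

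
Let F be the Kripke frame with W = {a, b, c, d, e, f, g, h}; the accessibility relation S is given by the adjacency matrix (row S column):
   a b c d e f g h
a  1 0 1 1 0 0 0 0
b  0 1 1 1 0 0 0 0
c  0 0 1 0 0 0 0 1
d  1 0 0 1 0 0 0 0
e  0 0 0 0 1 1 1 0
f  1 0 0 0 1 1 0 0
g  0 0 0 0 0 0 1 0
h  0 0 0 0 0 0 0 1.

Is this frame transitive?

Transitive: no — a S c and c S h, but not a S h.

No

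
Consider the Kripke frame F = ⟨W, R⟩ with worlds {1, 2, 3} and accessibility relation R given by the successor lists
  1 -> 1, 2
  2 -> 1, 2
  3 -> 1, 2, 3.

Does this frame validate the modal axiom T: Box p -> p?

Yes

By correspondence theory, T is valid on a frame iff R is reflexive.
Reflexive: yes — every world is R-related to itself.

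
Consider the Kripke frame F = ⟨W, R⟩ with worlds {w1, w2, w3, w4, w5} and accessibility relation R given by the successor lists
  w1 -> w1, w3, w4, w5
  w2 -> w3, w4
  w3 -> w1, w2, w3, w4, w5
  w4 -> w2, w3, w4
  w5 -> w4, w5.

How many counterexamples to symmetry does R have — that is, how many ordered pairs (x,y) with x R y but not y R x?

4

Enumerating: (w1,w4), (w1,w5), (w3,w5), (w5,w4).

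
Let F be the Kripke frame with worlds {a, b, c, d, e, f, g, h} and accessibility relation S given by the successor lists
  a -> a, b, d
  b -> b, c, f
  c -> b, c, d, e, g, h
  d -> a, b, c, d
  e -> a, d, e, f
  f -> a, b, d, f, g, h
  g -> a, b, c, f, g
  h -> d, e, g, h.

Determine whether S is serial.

Serial: yes — every world has a successor (e.g. a S a).

Yes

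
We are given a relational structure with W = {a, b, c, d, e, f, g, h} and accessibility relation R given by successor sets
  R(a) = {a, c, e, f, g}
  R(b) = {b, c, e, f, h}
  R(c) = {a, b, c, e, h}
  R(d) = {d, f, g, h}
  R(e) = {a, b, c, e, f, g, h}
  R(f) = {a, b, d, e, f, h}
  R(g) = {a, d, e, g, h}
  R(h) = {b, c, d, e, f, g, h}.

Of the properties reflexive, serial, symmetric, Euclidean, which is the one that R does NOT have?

Euclidean

Reflexive: yes — every world is R-related to itself.
Serial: yes — every world has a successor (e.g. a R a).
Symmetric: yes — every pair in R has its reverse in R.
Euclidean: no — a R c and a R f, but not c R f.
Only Euclidean fails.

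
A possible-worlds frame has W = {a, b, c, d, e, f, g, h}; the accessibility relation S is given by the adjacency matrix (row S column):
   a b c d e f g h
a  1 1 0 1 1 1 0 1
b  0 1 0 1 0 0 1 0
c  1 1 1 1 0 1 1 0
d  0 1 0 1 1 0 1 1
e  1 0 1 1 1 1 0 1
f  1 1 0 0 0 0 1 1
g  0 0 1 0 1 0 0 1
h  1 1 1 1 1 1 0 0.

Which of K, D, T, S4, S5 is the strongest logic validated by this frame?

D

Serial (axiom D): yes — every world has a successor (e.g. a S a).
Reflexive (axiom T): no — f is not related to itself.
Transitive (axiom 4): no — a S b and b S g, but not a S g.
Euclidean (axiom 5): no — a S b and a S e, but not b S e.
So F validates K, D; T would additionally require S to be reflexive. The strongest is D.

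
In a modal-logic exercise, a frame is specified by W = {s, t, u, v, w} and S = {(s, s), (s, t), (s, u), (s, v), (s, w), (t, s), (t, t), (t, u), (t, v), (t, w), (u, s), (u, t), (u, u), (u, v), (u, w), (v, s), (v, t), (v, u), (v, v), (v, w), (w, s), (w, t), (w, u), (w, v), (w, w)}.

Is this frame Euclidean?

Euclidean: yes — any two successors of a common world are S-related.

Yes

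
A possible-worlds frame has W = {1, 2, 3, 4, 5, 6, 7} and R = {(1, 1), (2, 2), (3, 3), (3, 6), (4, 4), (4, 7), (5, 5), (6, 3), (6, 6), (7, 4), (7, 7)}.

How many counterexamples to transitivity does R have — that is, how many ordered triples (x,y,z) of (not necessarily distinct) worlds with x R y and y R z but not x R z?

0

R is transitive; there are no such tuples.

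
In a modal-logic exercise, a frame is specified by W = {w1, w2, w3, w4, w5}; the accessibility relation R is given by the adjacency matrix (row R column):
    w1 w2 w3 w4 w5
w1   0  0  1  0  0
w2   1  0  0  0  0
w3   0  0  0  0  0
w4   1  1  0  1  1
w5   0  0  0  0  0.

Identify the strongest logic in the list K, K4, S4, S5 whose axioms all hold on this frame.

K

Transitive (axiom 4): no — w2 R w1 and w1 R w3, but not w2 R w3.
Reflexive (axiom T): no — w1 is not related to itself.
Euclidean (axiom 5): no — w4 R w1 and w4 R w2, but not w1 R w2.
So F validates K; K4 would additionally require R to be transitive. The strongest is K.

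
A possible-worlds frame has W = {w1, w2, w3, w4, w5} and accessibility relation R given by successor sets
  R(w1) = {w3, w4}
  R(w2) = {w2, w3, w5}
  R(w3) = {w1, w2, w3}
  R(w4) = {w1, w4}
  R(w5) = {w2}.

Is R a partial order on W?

Reflexive: no — w1 is not related to itself.
Transitive: no — w1 R w3 and w3 R w2, but not w1 R w2.
Antisymmetric: no — w1 R w3 and w3 R w1 with w1 ≠ w3.
So R is not a partial order.

No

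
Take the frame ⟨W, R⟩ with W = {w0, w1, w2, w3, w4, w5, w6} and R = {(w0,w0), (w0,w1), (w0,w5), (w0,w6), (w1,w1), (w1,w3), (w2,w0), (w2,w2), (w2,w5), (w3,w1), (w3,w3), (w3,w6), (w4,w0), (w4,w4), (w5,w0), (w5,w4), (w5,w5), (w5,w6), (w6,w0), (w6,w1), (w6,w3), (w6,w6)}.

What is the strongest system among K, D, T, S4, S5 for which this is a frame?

Serial (axiom D): yes — every world has a successor (e.g. w0 R w0).
Reflexive (axiom T): yes — every world is R-related to itself.
Transitive (axiom 4): no — w0 R w1 and w1 R w3, but not w0 R w3.
Euclidean (axiom 5): no — w0 R w1 and w0 R w5, but not w1 R w5.
So F validates K, D, T; S4 would additionally require R to be transitive. The strongest is T.

T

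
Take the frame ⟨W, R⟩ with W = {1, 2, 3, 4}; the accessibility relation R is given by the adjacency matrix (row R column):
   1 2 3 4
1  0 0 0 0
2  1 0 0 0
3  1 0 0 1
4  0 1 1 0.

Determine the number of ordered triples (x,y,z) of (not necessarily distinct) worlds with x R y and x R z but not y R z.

Enumerating: (2,1,1), (3,1,1), (3,1,4), (3,4,1), (3,4,4), (4,2,2), (4,2,3), (4,3,2), (4,3,3).

9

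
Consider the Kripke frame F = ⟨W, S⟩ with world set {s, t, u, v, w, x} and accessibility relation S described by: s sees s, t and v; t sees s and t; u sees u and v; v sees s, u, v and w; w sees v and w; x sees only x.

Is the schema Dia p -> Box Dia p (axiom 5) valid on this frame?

By correspondence theory, 5 is valid on a frame iff S is Euclidean.
Euclidean: no — s S t and s S v, but not t S v.

No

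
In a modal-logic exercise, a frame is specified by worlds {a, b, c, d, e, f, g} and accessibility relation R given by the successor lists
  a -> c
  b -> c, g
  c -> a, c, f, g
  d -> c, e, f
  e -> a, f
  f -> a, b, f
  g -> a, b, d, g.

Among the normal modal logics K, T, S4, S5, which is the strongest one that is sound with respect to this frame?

K

Reflexive (axiom T): no — a is not related to itself.
Transitive (axiom 4): no — a R c and c R f, but not a R f.
Euclidean (axiom 5): no — b R g and b R c, but not g R c.
So F validates K; T would additionally require R to be reflexive. The strongest is K.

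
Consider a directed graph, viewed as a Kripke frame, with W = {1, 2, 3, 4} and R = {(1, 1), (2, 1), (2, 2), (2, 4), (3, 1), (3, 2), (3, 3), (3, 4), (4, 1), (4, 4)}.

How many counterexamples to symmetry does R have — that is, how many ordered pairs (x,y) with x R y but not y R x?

6

Enumerating: (2,1), (2,4), (3,1), (3,2), (3,4), (4,1).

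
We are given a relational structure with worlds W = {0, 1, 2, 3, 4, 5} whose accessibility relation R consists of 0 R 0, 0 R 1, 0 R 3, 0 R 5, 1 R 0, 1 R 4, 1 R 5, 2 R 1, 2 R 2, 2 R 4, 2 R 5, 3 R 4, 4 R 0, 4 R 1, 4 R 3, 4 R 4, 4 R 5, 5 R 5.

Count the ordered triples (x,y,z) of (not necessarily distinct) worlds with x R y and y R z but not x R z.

13

Enumerating: (0,1,4), (0,3,4), (1,0,1), (1,0,3), (1,4,1), (1,4,3), (2,1,0), (2,4,0), (2,4,3), (3,4,0), (3,4,1), (3,4,3), (3,4,5).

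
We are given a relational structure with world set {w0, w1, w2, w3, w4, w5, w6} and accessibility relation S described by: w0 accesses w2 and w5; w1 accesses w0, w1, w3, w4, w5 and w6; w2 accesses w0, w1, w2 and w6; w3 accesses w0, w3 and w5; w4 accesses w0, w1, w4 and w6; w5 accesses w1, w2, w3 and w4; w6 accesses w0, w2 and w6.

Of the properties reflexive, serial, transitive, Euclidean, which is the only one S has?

serial

Reflexive: no — w0 is not related to itself.
Serial: yes — every world has a successor (e.g. w0 S w2).
Transitive: no — w0 S w2 and w2 S w1, but not w0 S w1.
Euclidean: no — w0 S w2 and w0 S w5, but not w2 S w5.
Only serial holds.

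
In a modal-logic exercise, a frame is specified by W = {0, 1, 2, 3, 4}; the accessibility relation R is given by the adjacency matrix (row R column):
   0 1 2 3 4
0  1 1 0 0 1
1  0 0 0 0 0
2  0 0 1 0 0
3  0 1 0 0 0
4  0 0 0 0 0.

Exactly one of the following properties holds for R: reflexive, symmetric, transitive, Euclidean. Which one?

transitive

Reflexive: no — 1 is not related to itself.
Symmetric: no — 0 R 1 but not 1 R 0.
Transitive: yes — every two-step R-path is closed by a direct edge.
Euclidean: no — 0 R 1 and 0 R 4, but not 1 R 4.
Only transitive holds.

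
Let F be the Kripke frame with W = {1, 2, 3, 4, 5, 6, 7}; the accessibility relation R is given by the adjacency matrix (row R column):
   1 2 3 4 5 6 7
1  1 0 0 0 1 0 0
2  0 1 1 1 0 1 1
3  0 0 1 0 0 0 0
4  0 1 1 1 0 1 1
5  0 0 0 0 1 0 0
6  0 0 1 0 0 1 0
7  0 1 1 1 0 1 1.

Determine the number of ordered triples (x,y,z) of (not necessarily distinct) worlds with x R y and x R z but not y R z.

Enumerating: (1,5,1), (2,3,2), (2,3,4), (2,3,6), (2,3,7), (2,6,2), (2,6,4), (2,6,7), (4,3,2), (4,3,4), (4,3,6), (4,3,7), … and 11 more.
Total: 23.

23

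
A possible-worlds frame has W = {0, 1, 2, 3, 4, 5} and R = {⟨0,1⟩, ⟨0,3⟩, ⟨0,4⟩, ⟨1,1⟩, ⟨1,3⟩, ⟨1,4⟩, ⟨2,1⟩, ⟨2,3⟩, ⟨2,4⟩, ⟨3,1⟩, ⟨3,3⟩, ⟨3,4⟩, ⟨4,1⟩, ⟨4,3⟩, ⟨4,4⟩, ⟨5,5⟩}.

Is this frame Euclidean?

Yes

Euclidean: yes — any two successors of a common world are R-related.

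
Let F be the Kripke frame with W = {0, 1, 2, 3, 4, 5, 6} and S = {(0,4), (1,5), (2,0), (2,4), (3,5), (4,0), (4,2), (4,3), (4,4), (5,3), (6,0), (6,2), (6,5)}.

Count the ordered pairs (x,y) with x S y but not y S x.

Enumerating: (1,5), (2,0), (4,3), (6,0), (6,2), (6,5).

6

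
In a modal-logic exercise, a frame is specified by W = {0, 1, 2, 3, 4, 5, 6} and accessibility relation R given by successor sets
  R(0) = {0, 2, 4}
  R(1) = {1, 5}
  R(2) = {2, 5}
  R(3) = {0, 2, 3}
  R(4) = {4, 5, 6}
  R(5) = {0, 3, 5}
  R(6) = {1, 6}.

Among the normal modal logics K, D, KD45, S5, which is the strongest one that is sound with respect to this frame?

Serial (axiom D): yes — every world has a successor (e.g. 0 R 0).
Euclidean (axiom 5): no — 0 R 2 and 0 R 4, but not 2 R 4.
Transitive (axiom 4): no — 0 R 2 and 2 R 5, but not 0 R 5.
Reflexive (axiom T): yes — every world is R-related to itself.
So F validates K, D; KD45 would additionally require R to be Euclidean and transitive. The strongest is D.

D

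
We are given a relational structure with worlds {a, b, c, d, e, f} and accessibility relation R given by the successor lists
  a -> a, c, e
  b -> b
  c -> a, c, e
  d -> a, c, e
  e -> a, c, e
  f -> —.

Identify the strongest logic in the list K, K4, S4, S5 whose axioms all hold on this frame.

K4

Transitive (axiom 4): yes — every two-step R-path is closed by a direct edge.
Reflexive (axiom T): no — d is not related to itself.
Euclidean (axiom 5): yes — any two successors of a common world are R-related.
So F validates K, K4; S4 would additionally require R to be reflexive. The strongest is K4.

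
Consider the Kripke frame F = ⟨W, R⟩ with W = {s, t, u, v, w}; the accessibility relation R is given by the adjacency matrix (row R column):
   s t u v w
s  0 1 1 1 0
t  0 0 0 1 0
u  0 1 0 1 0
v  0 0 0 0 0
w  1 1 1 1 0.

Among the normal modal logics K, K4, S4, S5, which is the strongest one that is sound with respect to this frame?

Transitive (axiom 4): yes — every two-step R-path is closed by a direct edge.
Reflexive (axiom T): no — s is not related to itself.
Euclidean (axiom 5): no — s R t and s R u, but not t R u.
So F validates K, K4; S4 would additionally require R to be reflexive. The strongest is K4.

K4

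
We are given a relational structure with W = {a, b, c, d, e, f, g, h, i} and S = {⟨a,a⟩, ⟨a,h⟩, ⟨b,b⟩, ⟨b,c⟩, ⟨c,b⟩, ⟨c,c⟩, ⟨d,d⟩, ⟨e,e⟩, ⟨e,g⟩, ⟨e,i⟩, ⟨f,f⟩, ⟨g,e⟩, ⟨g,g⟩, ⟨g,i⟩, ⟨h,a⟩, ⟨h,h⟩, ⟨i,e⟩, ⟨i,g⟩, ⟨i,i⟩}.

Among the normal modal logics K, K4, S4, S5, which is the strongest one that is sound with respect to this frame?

Transitive (axiom 4): yes — every two-step S-path is closed by a direct edge.
Reflexive (axiom T): yes — every world is S-related to itself.
Euclidean (axiom 5): yes — any two successors of a common world are S-related.
So F validates K, K4, S4, S5. The strongest is S5.

S5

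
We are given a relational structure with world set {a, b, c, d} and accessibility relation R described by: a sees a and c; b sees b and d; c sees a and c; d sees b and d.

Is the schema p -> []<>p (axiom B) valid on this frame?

Axiom B corresponds to the accessibility relation being symmetric.
Symmetric: yes — every pair in R has its reverse in R.

Yes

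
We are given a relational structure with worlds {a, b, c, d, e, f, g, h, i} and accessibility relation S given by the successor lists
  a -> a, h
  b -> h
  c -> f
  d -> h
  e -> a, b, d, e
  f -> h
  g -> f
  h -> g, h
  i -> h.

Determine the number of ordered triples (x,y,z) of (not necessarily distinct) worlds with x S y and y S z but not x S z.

11

Enumerating: (a,h,g), (b,h,g), (c,f,h), (d,h,g), (e,a,h), (e,b,h), (e,d,h), (f,h,g), (g,f,h), (h,g,f), (i,h,g).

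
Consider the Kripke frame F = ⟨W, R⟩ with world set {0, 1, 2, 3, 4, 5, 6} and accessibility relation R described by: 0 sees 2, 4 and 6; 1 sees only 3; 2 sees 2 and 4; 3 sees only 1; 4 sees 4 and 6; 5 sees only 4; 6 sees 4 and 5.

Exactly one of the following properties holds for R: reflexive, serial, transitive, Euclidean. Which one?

Reflexive: no — 0 is not related to itself.
Serial: yes — every world has a successor (e.g. 0 R 2).
Transitive: no — 0 R 6 and 6 R 5, but not 0 R 5.
Euclidean: no — 0 R 2 and 0 R 6, but not 2 R 6.
Only serial holds.

serial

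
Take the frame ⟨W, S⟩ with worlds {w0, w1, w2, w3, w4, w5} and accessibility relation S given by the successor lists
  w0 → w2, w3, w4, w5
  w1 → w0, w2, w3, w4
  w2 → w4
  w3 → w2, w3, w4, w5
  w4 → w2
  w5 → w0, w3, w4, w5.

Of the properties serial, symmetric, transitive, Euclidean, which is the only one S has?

Serial: yes — every world has a successor (e.g. w0 S w2).
Symmetric: no — w0 S w2 but not w2 S w0.
Transitive: no — w1 S w0 and w0 S w5, but not w1 S w5.
Euclidean: no — w0 S w2 and w0 S w3, but not w2 S w3.
Only serial holds.

serial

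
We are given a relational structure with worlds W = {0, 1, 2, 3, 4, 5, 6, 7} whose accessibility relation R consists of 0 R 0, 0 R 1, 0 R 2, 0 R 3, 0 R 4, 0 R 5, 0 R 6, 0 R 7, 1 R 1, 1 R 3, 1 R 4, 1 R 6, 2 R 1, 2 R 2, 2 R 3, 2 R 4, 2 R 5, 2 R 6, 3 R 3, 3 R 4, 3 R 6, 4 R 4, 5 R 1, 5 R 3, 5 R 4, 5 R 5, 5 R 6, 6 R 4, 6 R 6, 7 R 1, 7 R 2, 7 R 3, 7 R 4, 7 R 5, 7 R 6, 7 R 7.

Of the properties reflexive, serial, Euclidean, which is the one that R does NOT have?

Reflexive: yes — every world is R-related to itself.
Serial: yes — every world has a successor (e.g. 0 R 0).
Euclidean: no — 0 R 1 and 0 R 2, but not 1 R 2.
Only Euclidean fails.

Euclidean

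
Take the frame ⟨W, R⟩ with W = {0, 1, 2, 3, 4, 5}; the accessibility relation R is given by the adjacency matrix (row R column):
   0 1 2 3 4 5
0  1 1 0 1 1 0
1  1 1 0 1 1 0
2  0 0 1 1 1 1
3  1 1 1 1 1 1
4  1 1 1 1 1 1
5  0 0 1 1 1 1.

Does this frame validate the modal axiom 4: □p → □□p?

Axiom 4 corresponds to the accessibility relation being transitive.
Transitive: no — 0 R 3 and 3 R 2, but not 0 R 2.

No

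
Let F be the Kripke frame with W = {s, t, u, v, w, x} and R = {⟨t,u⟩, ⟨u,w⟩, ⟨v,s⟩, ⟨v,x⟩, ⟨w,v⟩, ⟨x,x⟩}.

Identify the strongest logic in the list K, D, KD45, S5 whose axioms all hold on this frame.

K

Serial (axiom D): no — s has no R-successor.
Euclidean (axiom 5): no — v R s and v R x, but not s R x.
Transitive (axiom 4): no — t R u and u R w, but not t R w.
Reflexive (axiom T): no — s is not related to itself.
So F validates K; D would additionally require R to be serial. The strongest is K.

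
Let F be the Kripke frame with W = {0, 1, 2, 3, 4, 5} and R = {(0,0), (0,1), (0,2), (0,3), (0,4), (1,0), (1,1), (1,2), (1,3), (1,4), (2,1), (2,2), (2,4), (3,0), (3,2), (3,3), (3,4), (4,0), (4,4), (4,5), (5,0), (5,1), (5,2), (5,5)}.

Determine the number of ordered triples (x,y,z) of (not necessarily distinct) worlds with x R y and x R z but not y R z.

24

Enumerating: (0,2,0), (0,2,3), (0,3,1), (0,4,1), (0,4,2), (0,4,3), (1,2,0), (1,2,3), (1,3,1), (1,4,1), (1,4,2), (1,4,3), … and 12 more.
Total: 24.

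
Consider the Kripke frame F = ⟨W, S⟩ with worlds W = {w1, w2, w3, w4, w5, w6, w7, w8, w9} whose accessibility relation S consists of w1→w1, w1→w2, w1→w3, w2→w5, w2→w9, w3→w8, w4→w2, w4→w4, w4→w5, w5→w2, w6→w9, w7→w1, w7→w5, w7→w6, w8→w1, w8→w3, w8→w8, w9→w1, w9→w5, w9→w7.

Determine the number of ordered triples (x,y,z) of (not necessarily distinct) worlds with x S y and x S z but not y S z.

32

Enumerating: (w1,w2,w1), (w1,w2,w2), (w1,w2,w3), (w1,w3,w1), (w1,w3,w2), (w1,w3,w3), (w2,w5,w5), (w2,w5,w9), (w2,w9,w9), (w4,w2,w2), (w4,w2,w4), (w4,w5,w4), … and 20 more.
Total: 32.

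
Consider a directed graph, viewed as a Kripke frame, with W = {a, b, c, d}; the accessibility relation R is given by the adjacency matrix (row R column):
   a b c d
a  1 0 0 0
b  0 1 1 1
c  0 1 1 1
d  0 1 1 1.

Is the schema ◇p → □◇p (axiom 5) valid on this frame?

Yes

By correspondence theory, 5 is valid on a frame iff R is Euclidean.
Euclidean: yes — any two successors of a common world are R-related.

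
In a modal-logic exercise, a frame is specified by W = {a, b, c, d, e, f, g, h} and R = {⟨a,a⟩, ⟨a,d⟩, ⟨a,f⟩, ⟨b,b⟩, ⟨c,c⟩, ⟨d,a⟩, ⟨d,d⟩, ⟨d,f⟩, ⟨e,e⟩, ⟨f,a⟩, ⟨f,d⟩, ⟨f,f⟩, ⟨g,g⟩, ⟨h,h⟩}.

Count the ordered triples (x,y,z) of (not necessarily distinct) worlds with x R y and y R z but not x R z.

0

R is transitive; there are no such tuples.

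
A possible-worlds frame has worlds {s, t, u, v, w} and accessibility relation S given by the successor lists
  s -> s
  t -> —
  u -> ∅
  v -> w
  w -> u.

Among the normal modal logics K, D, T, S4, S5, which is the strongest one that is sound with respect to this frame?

K

Serial (axiom D): no — t has no S-successor.
Reflexive (axiom T): no — t is not related to itself.
Transitive (axiom 4): no — v S w and w S u, but not v S u.
Euclidean (axiom 5): no — v S w and v S w, but not w S w.
So F validates K; D would additionally require S to be serial. The strongest is K.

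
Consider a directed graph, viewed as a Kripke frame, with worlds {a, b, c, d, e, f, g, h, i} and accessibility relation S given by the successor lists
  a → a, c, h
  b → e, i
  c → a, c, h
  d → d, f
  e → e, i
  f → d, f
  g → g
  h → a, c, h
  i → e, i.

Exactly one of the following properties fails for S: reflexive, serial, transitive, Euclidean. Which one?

Reflexive: no — b is not related to itself.
Serial: yes — every world has a successor (e.g. a S a).
Transitive: yes — every two-step S-path is closed by a direct edge.
Euclidean: yes — any two successors of a common world are S-related.
Only reflexive fails.

reflexive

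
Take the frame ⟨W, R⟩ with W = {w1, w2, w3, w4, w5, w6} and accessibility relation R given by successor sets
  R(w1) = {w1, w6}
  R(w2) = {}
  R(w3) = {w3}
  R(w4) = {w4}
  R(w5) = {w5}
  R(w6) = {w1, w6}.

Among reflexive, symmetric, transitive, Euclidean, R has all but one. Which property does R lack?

reflexive

Reflexive: no — w2 is not related to itself.
Symmetric: yes — every pair in R has its reverse in R.
Transitive: yes — every two-step R-path is closed by a direct edge.
Euclidean: yes — any two successors of a common world are R-related.
Only reflexive fails.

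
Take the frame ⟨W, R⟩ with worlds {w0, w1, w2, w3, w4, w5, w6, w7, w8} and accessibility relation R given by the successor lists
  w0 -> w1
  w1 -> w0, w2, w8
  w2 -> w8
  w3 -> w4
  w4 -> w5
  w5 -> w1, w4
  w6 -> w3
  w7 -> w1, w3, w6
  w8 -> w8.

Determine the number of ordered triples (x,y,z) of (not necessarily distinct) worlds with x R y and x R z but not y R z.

23

Enumerating: (w0,w1,w1), (w1,w0,w0), (w1,w0,w2), (w1,w0,w8), (w1,w2,w0), (w1,w2,w2), (w1,w8,w0), (w1,w8,w2), (w3,w4,w4), (w4,w5,w5), (w5,w1,w1), (w5,w1,w4), … and 11 more.
Total: 23.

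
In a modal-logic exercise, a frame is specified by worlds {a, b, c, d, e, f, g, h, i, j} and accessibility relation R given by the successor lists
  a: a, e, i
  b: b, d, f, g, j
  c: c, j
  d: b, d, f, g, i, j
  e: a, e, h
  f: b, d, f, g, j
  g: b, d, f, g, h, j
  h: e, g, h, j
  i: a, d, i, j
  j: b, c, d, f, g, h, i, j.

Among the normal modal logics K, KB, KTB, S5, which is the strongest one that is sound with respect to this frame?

Symmetric (axiom B): yes — every pair in R has its reverse in R.
Reflexive (axiom T): yes — every world is R-related to itself.
Euclidean (axiom 5): no — a R e and a R i, but not e R i.
So F validates K, KB, KTB; S5 would additionally require R to be Euclidean. The strongest is KTB.

KTB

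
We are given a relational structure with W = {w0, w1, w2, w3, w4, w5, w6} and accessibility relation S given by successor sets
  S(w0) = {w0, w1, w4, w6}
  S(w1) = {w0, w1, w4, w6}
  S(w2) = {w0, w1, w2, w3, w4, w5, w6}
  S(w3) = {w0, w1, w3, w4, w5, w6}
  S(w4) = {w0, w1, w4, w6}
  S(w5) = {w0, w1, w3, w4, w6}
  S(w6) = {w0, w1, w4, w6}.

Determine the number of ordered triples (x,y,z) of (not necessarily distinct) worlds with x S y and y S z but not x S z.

Enumerating: (w5,w3,w5).

1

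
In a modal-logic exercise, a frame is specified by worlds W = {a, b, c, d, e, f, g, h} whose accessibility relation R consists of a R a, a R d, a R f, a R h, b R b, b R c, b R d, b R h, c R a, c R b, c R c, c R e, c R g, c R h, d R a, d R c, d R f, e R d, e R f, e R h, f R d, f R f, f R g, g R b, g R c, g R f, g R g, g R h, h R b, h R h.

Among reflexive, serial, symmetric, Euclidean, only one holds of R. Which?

serial

Reflexive: no — d is not related to itself.
Serial: yes — every world has a successor (e.g. a R a).
Symmetric: no — a R f but not f R a.
Euclidean: no — a R d and a R h, but not d R h.
Only serial holds.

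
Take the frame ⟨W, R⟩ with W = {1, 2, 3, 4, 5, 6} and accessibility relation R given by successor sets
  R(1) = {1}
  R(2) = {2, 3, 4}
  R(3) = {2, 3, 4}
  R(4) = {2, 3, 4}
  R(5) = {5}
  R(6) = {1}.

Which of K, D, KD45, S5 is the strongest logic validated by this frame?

Serial (axiom D): yes — every world has a successor (e.g. 1 R 1).
Euclidean (axiom 5): yes — any two successors of a common world are R-related.
Transitive (axiom 4): yes — every two-step R-path is closed by a direct edge.
Reflexive (axiom T): no — 6 is not related to itself.
So F validates K, D, KD45; S5 would additionally require R to be reflexive. The strongest is KD45.

KD45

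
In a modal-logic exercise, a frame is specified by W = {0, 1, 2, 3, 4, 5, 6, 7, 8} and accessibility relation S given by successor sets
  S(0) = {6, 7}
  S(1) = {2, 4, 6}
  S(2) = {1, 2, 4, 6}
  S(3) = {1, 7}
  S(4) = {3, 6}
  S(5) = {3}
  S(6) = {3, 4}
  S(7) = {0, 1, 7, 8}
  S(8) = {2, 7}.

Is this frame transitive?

Transitive: no — 0 S 6 and 6 S 3, but not 0 S 3.

No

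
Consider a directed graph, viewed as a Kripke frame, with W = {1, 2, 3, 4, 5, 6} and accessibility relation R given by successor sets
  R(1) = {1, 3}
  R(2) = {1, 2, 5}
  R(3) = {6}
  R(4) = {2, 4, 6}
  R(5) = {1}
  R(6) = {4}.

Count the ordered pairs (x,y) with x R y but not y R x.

Enumerating: (1,3), (2,1), (2,5), (3,6), (4,2), (5,1).

6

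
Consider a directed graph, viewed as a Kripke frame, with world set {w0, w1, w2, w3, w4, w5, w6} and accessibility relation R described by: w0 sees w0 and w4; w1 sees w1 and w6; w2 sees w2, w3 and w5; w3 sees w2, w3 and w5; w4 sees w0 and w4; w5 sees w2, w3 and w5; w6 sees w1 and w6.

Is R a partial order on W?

Reflexive: yes — every world is R-related to itself.
Transitive: yes — every two-step R-path is closed by a direct edge.
Antisymmetric: no — w0 R w4 and w4 R w0 with w0 ≠ w4.
So R is not a partial order.

No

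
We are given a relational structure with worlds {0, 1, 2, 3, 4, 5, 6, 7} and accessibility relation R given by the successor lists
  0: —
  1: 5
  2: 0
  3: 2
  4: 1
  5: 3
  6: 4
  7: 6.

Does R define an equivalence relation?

Reflexive: no — 0 is not related to itself.
Symmetric: no — 1 R 5 but not 5 R 1.
Transitive: no — 1 R 5 and 5 R 3, but not 1 R 3.
So R is not an equivalence relation.

No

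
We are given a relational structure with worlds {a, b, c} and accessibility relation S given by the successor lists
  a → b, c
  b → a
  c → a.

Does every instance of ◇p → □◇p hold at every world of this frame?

No

By correspondence theory, 5 is valid on a frame iff S is Euclidean.
Euclidean: no — a S b and a S c, but not b S c.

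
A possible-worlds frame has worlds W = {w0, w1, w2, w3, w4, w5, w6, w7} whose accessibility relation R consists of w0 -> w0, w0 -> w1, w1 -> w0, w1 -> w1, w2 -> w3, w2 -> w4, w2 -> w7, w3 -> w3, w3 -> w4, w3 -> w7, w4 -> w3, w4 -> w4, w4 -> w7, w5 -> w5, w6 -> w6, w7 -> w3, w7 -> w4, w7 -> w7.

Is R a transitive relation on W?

Transitive: yes — every two-step R-path is closed by a direct edge.

Yes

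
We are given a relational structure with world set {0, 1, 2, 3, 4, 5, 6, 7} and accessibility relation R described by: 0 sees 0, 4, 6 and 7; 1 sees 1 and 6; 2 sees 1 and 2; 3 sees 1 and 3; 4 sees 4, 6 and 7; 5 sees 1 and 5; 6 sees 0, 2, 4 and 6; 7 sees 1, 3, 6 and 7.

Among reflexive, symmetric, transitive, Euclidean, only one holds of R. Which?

reflexive

Reflexive: yes — every world is R-related to itself.
Symmetric: no — 0 R 4 but not 4 R 0.
Transitive: no — 0 R 6 and 6 R 2, but not 0 R 2.
Euclidean: no — 0 R 6 and 0 R 7, but not 6 R 7.
Only reflexive holds.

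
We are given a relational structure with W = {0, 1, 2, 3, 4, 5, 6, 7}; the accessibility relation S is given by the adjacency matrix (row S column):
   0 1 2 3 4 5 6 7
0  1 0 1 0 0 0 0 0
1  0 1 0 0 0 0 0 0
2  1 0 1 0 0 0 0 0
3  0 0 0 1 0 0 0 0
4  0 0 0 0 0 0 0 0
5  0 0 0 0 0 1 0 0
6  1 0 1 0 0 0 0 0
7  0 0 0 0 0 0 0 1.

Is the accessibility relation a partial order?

Reflexive: no — 4 is not related to itself.
Transitive: yes — every two-step S-path is closed by a direct edge.
Antisymmetric: no — 0 S 2 and 2 S 0 with 0 ≠ 2.
So S is not a partial order.

No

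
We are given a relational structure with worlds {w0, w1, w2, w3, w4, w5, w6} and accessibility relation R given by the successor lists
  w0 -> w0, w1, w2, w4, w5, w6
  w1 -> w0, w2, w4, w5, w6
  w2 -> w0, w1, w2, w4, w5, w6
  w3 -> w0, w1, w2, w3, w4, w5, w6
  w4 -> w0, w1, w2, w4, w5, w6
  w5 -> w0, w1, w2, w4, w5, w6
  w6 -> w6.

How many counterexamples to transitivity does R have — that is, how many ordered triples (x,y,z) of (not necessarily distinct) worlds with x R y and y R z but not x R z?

4

Enumerating: (w1,w0,w1), (w1,w2,w1), (w1,w4,w1), (w1,w5,w1).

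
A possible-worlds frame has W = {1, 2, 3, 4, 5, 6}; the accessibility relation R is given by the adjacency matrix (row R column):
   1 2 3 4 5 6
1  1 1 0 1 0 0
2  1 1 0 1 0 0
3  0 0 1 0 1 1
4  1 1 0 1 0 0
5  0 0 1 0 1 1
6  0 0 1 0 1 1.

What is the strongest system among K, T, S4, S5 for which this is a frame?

S5

Reflexive (axiom T): yes — every world is R-related to itself.
Transitive (axiom 4): yes — every two-step R-path is closed by a direct edge.
Euclidean (axiom 5): yes — any two successors of a common world are R-related.
So F validates K, T, S4, S5. The strongest is S5.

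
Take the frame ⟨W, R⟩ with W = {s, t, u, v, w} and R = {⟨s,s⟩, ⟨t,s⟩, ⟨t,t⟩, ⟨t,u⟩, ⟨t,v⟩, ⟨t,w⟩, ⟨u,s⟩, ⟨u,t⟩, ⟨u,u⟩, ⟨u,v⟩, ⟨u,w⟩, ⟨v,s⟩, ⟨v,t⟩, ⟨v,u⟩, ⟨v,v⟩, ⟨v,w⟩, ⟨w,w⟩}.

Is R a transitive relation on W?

Transitive: yes — every two-step R-path is closed by a direct edge.

Yes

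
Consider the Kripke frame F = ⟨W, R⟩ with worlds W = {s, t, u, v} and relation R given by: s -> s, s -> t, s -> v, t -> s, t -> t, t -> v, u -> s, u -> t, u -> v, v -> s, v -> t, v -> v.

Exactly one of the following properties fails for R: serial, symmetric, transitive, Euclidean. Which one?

symmetric

Serial: yes — every world has a successor (e.g. s R s).
Symmetric: no — u R s but not s R u.
Transitive: yes — every two-step R-path is closed by a direct edge.
Euclidean: yes — any two successors of a common world are R-related.
Only symmetric fails.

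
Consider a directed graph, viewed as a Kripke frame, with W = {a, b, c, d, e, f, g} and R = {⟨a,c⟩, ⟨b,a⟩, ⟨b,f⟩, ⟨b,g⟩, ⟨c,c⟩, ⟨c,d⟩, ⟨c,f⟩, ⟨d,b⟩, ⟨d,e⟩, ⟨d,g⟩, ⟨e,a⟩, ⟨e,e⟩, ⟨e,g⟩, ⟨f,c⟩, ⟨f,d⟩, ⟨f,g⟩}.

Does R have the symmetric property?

Symmetric: no — a R c but not c R a.

No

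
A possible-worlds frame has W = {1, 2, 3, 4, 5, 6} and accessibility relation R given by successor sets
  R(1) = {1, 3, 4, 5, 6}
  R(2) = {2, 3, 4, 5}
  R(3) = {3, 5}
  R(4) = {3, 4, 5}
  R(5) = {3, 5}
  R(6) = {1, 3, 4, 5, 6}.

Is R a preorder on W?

Reflexive: yes — every world is R-related to itself.
Transitive: yes — every two-step R-path is closed by a direct edge.
So R is a preorder.

Yes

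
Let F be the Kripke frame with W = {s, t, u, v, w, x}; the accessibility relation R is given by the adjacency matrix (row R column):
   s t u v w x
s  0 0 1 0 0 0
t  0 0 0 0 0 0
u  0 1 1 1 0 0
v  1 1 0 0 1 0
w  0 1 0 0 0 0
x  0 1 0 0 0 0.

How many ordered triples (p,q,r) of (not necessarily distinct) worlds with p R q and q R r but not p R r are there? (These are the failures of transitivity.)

5

Enumerating: (s,u,t), (s,u,v), (u,v,s), (u,v,w), (v,s,u).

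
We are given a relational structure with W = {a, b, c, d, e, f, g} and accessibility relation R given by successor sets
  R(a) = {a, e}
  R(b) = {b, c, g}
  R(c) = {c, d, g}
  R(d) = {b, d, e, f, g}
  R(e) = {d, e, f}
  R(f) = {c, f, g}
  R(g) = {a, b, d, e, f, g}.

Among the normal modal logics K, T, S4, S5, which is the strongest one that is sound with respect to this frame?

Reflexive (axiom T): yes — every world is R-related to itself.
Transitive (axiom 4): no — a R e and e R d, but not a R d.
Euclidean (axiom 5): no — b R g and b R c, but not g R c.
So F validates K, T; S4 would additionally require R to be transitive. The strongest is T.

T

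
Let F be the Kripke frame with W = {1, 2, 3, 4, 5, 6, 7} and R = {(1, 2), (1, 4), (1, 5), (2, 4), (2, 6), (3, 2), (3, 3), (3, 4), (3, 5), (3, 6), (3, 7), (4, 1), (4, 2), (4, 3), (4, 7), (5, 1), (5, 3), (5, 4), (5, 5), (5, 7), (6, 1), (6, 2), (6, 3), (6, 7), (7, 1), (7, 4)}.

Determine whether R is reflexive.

No

Reflexive: no — 1 is not related to itself.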